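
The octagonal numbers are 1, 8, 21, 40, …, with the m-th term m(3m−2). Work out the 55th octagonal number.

8965

The 55th octagonal number is n(3n−2) with n = 55.
55·(3·55 − 2) = 55·163 = 8965.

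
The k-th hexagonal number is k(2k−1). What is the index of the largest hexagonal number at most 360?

13

Solve n(2n−1) ≤ 360 for integer n.
n = 13 gives 325 ≤ 360, while n = 14 gives 378 > 360; so the answer is index 13.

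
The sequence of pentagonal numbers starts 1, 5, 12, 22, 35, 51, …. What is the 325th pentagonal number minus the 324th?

973

Consecutive pentagonal numbers differ by 3n − 2: here 3·325 − 2 = 973.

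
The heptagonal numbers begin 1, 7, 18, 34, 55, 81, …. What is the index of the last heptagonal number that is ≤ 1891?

Solve n(5n−3)/2 ≤ 1891 for integer n.
n = 27 gives 1782 ≤ 1891, while n = 28 gives 1918 > 1891; so the answer is index 27.

27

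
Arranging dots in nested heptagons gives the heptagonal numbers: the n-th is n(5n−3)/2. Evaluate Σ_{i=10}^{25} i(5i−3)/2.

12680

Σ i(5i−3)/2 = (5Σi² − 3Σi) / 2 over i = 10..25.
Σi = 325 − 45 = 280 and Σi² = 5525 − 285 = 5240.
(5·5240 − 3·280) / 2 = 25360/2 = 12680.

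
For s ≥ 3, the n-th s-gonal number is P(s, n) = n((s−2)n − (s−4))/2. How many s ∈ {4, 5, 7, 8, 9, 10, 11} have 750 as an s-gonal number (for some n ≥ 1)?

1

s = 4: P(4, 27) = 729 and P(4, 28) = 784; 750 is not s-gonal.
s = 5: P(5, 22) = 715 and P(5, 23) = 782; 750 is not s-gonal.
s = 7: P(7, 17) = 697 and P(7, 18) = 783; 750 is not s-gonal.
s = 8: P(8, 16) = 736 and P(8, 17) = 833; 750 is not s-gonal.
s = 9: P(9, 15) = 750. ✓
s = 10: P(10, 14) = 742 and P(10, 15) = 855; 750 is not s-gonal.
s = 11: P(11, 13) = 715 and P(11, 14) = 833; 750 is not s-gonal.
Hits: s ∈ {9} → 1.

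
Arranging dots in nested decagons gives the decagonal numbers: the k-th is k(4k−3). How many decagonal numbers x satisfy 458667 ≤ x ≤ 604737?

51

The n-th decagonal number is n(4n−3).
Smallest index with value ≥ 458667: n = 339 (giving 458667).
Largest index with value ≤ 604737: n = 389 (giving 604117).
Indices 339 through 389: 51 terms.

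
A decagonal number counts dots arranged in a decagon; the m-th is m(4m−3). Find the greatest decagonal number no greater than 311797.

Solve n(4n−3) ≤ 311797 for integer n.
n = 279 gives 310527 ≤ 311797, while n = 280 gives 312760 > 311797; so the answer is 310527.

310527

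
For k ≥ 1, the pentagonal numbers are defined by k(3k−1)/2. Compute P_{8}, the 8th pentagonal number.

8·(3·8 − 1)/2 = 8·23/2 = 92.

92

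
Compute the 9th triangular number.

45

9·10/2 = 90/2 = 45.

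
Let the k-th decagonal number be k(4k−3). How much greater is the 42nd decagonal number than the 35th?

42·(4·42 − 3) = 6930 and 35·(4·35 − 3) = 4795.
Difference: 6930 − 4795 = 2135.

2135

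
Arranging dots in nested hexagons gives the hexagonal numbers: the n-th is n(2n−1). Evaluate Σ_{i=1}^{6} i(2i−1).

Σ i(2i−1) = 2Σi² − Σi over i = 1..6.
Σi = 21 and Σi² = 91.
2·91 − 1·21 = 161.

161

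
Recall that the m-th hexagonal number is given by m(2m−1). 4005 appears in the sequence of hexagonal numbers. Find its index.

Set n(2n−1) = 4005, giving 2n² − n − 4005 = 0.
The discriminant is 1 + 8·4005 = 32041, and √32041 = 179.
So n = (1 + 179) / 4 = 180/4 = 45.

45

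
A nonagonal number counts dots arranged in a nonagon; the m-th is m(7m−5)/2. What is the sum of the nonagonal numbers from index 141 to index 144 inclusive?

282880

Σ i(7i−5)/2 = (7Σi² − 5Σi) / 2 over i = 141..144.
Σi = 10440 − 9870 = 570 and Σi² = 1005720 − 924490 = 81230.
(7·81230 − 5·570) / 2 = 565760/2 = 282880.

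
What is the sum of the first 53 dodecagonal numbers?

249471

Σ i(5i−4) = 5Σi² − 4Σi over i = 1..53.
Σi = 1431 and Σi² = 51039.
5·51039 − 4·1431 = 249471.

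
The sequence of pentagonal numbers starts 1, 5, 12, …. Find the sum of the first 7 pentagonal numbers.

Σ i(3i−1)/2 = (3Σi² − Σi) / 2 over i = 1..7.
Σi = 28 and Σi² = 140.
(3·140 − 1·28) / 2 = 392/2 = 196.

196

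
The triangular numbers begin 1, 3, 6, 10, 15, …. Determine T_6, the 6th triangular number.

21

The 6th triangular number is n(n+1)/2 with n = 6.
6·7/2 = 42/2 = 21.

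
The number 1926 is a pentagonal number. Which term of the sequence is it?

Set n(3n−1)/2 = 1926, giving 3n² − n − 3852 = 0.
The discriminant is 1 + 24·1926 = 46225, and √46225 = 215.
So n = (1 + 215) / 6 = 216/6 = 36.
Check: 36·(3·36 − 1)/2 = 1926. ✓

36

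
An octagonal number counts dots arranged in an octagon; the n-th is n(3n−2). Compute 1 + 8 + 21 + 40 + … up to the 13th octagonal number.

2275

Σ i(3i−2) = 3Σi² − 2Σi over i = 1..13.
Σi = 91 and Σi² = 819.
3·819 − 2·91 = 2275.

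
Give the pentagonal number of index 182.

The 182nd pentagonal number is n(3n−1)/2 with n = 182.
182·(3·182 − 1)/2 = 182·545/2 = 49595.

49595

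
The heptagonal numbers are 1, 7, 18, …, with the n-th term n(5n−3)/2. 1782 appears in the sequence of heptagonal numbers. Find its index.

Set n(5n−3)/2 = 1782, giving 5n² − 3n − 3564 = 0.
The discriminant is 9 + 40·1782 = 71289, and √71289 = 267.
So n = (3 + 267) / 10 = 270/10 = 27.

27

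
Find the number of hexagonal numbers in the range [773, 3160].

21

The n-th hexagonal number is n(2n−1).
Smallest index with value ≥ 773: n = 20 (giving 780).
Largest index with value ≤ 3160: n = 40 (giving 3160).
Indices 20 through 40: 21 terms.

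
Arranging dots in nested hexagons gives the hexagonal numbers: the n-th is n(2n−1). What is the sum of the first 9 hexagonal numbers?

Σ i(2i−1) = 2Σi² − Σi over i = 1..9.
Σi = 45 and Σi² = 285.
2·285 − 1·45 = 525.

525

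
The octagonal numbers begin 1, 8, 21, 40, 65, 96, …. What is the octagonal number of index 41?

4961

The 41st octagonal number is n(3n−2) with n = 41.
41·(3·41 − 2) = 41·121 = 4961.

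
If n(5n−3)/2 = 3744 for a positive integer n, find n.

Set n(5n−3)/2 = 3744, giving 5n² − 3n − 7488 = 0.
The discriminant is 9 + 40·3744 = 149769, and √149769 = 387.
So n = (3 + 387) / 10 = 390/10 = 39.

39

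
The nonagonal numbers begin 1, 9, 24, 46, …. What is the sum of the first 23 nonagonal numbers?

14444

Σ i(7i−5)/2 = (7Σi² − 5Σi) / 2 over i = 1..23.
Σi = 276 and Σi² = 4324.
(7·4324 − 5·276) / 2 = 28888/2 = 14444.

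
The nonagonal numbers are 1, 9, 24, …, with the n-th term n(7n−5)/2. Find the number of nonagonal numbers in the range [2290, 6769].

19

The n-th nonagonal number is n(7n−5)/2.
Smallest index with value ≥ 2290: n = 26 (giving 2301).
Largest index with value ≤ 6769: n = 44 (giving 6666).
Indices 26 through 44: 19 terms.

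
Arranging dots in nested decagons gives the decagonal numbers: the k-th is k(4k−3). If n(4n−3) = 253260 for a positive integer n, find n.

252

Set n(4n−3) = 253260, giving 4n² − 3n − 253260 = 0.
The discriminant is 9 + 16·253260 = 4052169, and √4052169 = 2013.
So n = (3 + 2013) / 8 = 2016/8 = 252.
Check: 252·(4·252 − 3) = 253260. ✓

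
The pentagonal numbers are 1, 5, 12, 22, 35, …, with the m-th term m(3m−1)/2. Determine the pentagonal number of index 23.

782

23·(3·23 − 1)/2 = 23·68/2 = 23·34 = 782.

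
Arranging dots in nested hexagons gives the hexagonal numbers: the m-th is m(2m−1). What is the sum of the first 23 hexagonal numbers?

Σ i(2i−1) = 2Σi² − Σi over i = 1..23.
Σi = 276 and Σi² = 4324.
2·4324 − 1·276 = 8372.

8372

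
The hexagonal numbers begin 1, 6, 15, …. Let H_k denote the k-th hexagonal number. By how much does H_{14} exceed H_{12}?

14·(2·14 − 1) = 378 and 12·(2·12 − 1) = 276.
Difference: 378 − 276 = 102.

102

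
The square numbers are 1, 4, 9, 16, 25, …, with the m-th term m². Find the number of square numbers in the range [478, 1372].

16

The n-th square number is n².
Smallest index with value ≥ 478: n = 22 (giving 484).
Largest index with value ≤ 1372: n = 37 (giving 1369).
Indices 22 through 37: 16 terms.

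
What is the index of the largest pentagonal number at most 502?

18

Solve n(3n−1)/2 ≤ 502 for integer n.
n = 18 gives 477 ≤ 502, while n = 19 gives 532 > 502; so the answer is index 18.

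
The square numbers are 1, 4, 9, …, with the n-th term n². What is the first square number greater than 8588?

8649

Solve n² > 8588 for integer n.
The largest n with value ≤ 8588 is 92 (since 8464 ≤ 8588 < 8649), so the first above is n = 93, value 8649.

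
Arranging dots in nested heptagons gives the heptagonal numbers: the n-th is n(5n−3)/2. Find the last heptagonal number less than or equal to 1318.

1288

Solve n(5n−3)/2 ≤ 1318 for integer n.
n = 23 gives 1288 ≤ 1318, while n = 24 gives 1404 > 1318; so the answer is 1288.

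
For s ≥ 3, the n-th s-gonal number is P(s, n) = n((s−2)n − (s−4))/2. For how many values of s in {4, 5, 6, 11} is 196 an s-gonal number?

s = 4: P(4, 14) = 196. ✓
s = 5: P(5, 11) = 176 and P(5, 12) = 210; 196 is not s-gonal.
s = 6: P(6, 10) = 190 and P(6, 11) = 231; 196 is not s-gonal.
s = 11: P(11, 7) = 196. ✓
Hits: s ∈ {4, 11} → 2.

2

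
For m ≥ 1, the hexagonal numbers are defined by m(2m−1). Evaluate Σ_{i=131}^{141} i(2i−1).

405636

Σ i(2i−1) = 2Σi² − Σi over i = 131..141.
Σi = 10011 − 8515 = 1496 and Σi² = 944371 − 740805 = 203566.
2·203566 − 1·1496 = 405636.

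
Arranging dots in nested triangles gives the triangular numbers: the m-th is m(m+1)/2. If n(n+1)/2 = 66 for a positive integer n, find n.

Set n(n+1)/2 = 66, giving n² + n − 132 = 0.
The discriminant is 1 + 8·66 = 529, and √529 = 23.
So n = (-1 + 23) / 2 = 22/2 = 11.
Check: 11·12/2 = 66. ✓

11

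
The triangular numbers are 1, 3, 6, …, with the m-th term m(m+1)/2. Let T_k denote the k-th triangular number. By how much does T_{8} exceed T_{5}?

21

8·9/2 = 36 and 5·6/2 = 15.
Difference: 36 − 15 = 21.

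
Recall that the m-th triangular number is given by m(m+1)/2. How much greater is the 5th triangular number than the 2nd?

5·6/2 = 15 and 2·3/2 = 3.
Difference: 15 − 3 = 12.

12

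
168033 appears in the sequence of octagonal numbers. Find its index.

Set n(3n−2) = 168033, giving 3n² − 2n − 168033 = 0.
So n = (2 + 1420) / 6 = 1422/6 = 237.
Check: 237·(3·237 − 2) = 168033. ✓

237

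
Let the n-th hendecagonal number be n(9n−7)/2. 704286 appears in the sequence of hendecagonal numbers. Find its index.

Set n(9n−7)/2 = 704286, giving 9n² − 7n − 1408572 = 0.
So n = (7 + 7121) / 18 = 7128/18 = 396.

396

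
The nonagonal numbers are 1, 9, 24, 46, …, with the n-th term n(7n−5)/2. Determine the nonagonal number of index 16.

856

16·(7·16 − 5)/2 = 16·107/2 = 856.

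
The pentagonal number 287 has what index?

Set n(3n−1)/2 = 287, giving 3n² − n − 574 = 0.
The discriminant is 1 + 24·287 = 6889, and √6889 = 83.
So n = (1 + 83) / 6 = 84/6 = 14.

14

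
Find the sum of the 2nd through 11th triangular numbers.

285

Σ i(i+1)/2 = (Σi² + Σi) / 2 over i = 2..11.
Σi = 66 − 1 = 65 and Σi² = 506 − 1 = 505.
(1·505 + 1·65) / 2 = 570/2 = 285.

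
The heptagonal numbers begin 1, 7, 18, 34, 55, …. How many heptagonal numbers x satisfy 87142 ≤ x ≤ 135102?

The n-th heptagonal number is n(5n−3)/2.
Smallest index with value ≥ 87142: n = 187 (giving 87142).
Largest index with value ≤ 135102: n = 232 (giving 134212).
Indices 187 through 232: 46 terms.

46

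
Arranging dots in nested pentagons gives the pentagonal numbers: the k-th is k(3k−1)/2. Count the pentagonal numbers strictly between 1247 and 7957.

The n-th pentagonal number is n(3n−1)/2.
Smallest index with value > 1247: n = 30 (giving 1335).
Largest index with value < 7957: n = 72 (giving 7740).
Indices 30 through 72: 43 terms.

43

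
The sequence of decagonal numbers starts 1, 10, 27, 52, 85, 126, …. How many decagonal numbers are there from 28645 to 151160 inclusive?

110

The n-th decagonal number is n(4n−3).
Smallest index with value ≥ 28645: n = 85 (giving 28645).
Largest index with value ≤ 151160: n = 194 (giving 149962).
Indices 85 through 194: 110 terms.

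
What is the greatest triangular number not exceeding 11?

Solve n(n+1)/2 ≤ 11 for integer n.
n = 4 gives 10 ≤ 11, while n = 5 gives 15 > 11; so the answer is 10.

10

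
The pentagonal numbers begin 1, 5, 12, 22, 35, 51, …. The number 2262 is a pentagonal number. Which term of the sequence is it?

39

Set n(3n−1)/2 = 2262, giving 3n² − n − 4524 = 0.
The discriminant is 1 + 24·2262 = 54289, and √54289 = 233.
So n = (1 + 233) / 6 = 234/6 = 39.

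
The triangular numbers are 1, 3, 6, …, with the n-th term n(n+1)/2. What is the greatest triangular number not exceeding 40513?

40470

Solve n(n+1)/2 ≤ 40513 for integer n.
n = 284 gives 40470 ≤ 40513, while n = 285 gives 40755 > 40513; so the answer is 40470.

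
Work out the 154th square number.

23716

The 154th square number is n² with n = 154.
154² = 23716.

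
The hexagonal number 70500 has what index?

188

Set n(2n−1) = 70500, giving 2n² − n − 70500 = 0.
The discriminant is 1 + 8·70500 = 564001, and √564001 = 751.
So n = (1 + 751) / 4 = 752/4 = 188.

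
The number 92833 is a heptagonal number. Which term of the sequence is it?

193

Set n(5n−3)/2 = 92833, giving 5n² − 3n − 185666 = 0.
The discriminant is 9 + 40·92833 = 3713329, and √3713329 = 1927.
So n = (3 + 1927) / 10 = 1930/10 = 193.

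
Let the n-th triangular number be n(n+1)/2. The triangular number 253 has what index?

Set n(n+1)/2 = 253, giving n² + n − 506 = 0.
The discriminant is 1 + 8·253 = 2025, and √2025 = 45.
So n = (-1 + 45) / 2 = 44/2 = 22.
Check: 22·23/2 = 253. ✓

22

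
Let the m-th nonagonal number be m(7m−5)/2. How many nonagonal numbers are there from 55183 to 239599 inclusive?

137

The n-th nonagonal number is n(7n−5)/2.
Smallest index with value ≥ 55183: n = 126 (giving 55251).
Largest index with value ≤ 239599: n = 262 (giving 239599).
Indices 126 through 262: 137 terms.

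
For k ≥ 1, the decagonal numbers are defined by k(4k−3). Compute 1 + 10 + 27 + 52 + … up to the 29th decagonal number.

32915

Σ i(4i−3) = 4Σi² − 3Σi over i = 1..29.
Σi = 435 and Σi² = 8555.
4·8555 − 3·435 = 32915.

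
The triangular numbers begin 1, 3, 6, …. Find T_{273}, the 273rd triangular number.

37401

The 273rd triangular number is n(n+1)/2 with n = 273.
273·274/2 = 74802/2 = 37401.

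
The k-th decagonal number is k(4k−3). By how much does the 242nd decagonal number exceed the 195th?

82015

242·(4·242 − 3) = 233530 and 195·(4·195 − 3) = 151515.
Difference: 233530 − 151515 = 82015.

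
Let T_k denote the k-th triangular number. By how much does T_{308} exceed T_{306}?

615

308·309/2 = 47586 and 306·307/2 = 46971.
Difference: 47586 − 46971 = 615.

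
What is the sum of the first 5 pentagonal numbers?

Σ i(3i−1)/2 = (3Σi² − Σi) / 2 over i = 1..5.
Σi = 15 and Σi² = 55.
(3·55 − 1·15) / 2 = 150/2 = 75.

75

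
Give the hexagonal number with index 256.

130816

256·(2·256 − 1) = 256·511 = 130816.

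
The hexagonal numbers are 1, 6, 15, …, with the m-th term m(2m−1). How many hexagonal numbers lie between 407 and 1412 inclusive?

The n-th hexagonal number is n(2n−1).
Smallest index with value ≥ 407: n = 15 (giving 435).
Largest index with value ≤ 1412: n = 26 (giving 1326).
Indices 15 through 26: 12 terms.

12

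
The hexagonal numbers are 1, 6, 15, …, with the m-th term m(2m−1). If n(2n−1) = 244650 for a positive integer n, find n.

350

Set n(2n−1) = 244650, giving 2n² − n − 244650 = 0.
The discriminant is 1 + 8·244650 = 1957201, and √1957201 = 1399.
So n = (1 + 1399) / 4 = 1400/4 = 350.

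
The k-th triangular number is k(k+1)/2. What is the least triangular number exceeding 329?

351

Solve n(n+1)/2 > 329 for integer n.
The largest n with value ≤ 329 is 25 (since 325 ≤ 329 < 351), so the first above is n = 26, value 351.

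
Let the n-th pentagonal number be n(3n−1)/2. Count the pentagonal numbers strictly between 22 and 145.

The n-th pentagonal number is n(3n−1)/2.
Smallest index with value > 22: n = 5 (giving 35).
Largest index with value < 145: n = 9 (giving 117).
Indices 5 through 9: 5 terms.

5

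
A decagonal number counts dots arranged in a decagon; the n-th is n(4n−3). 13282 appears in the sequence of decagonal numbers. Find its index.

58

Set n(4n−3) = 13282, giving 4n² − 3n − 13282 = 0.
The discriminant is 9 + 16·13282 = 212521, and √212521 = 461.
So n = (3 + 461) / 8 = 464/8 = 58.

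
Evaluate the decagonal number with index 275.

275·(4·275 − 3) = 275·1097 = 301675.

301675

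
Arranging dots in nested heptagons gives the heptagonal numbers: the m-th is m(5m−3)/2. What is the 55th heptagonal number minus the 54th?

Consecutive heptagonal numbers differ by 5n − 4: here 5·55 − 4 = 271.

271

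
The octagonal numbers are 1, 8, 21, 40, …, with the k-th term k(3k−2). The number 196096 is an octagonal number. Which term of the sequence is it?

256

Set n(3n−2) = 196096, giving 3n² − 2n − 196096 = 0.
The discriminant is 4 + 12·196096 = 2353156, and √2353156 = 1534.
So n = (2 + 1534) / 6 = 1536/6 = 256.
Check: 256·(3·256 − 2) = 196096. ✓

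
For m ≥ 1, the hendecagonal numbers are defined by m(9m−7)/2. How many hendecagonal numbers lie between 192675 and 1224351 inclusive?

The n-th hendecagonal number is n(9n−7)/2.
Smallest index with value ≥ 192675: n = 208 (giving 193960).
Largest index with value ≤ 1224351: n = 522 (giving 1224351).
Indices 208 through 522: 315 terms.

315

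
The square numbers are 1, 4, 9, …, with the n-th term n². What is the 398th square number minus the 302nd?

67200

398² = 158404 and 302² = 91204.
Difference: 158404 − 91204 = 67200.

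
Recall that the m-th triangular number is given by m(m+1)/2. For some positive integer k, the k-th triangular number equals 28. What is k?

Set n(n+1)/2 = 28, giving n² + n − 56 = 0.
The discriminant is 1 + 8·28 = 225, and √225 = 15.
So n = (-1 + 15) / 2 = 14/2 = 7.
Check: 7·8/2 = 28. ✓

7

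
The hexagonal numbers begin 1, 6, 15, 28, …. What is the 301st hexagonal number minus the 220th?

301·(2·301 − 1) = 180901 and 220·(2·220 − 1) = 96580.
Difference: 180901 − 96580 = 84321.

84321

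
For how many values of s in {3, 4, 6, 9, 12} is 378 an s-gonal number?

2

s = 3: P(3, 27) = 378. ✓
s = 4: P(4, 19) = 361 and P(4, 20) = 400; 378 is not s-gonal.
s = 6: P(6, 14) = 378. ✓
s = 9: P(9, 10) = 325 and P(9, 11) = 396; 378 is not s-gonal.
s = 12: P(12, 9) = 369 and P(12, 10) = 460; 378 is not s-gonal.
Hits: s ∈ {3, 6} → 2.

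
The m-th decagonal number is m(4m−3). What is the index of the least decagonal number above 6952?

Solve n(4n−3) > 6952 for integer n.
The largest n with value ≤ 6952 is 42 (since 6930 ≤ 6952 < 7267), so the first above is n = 43, value 7267.

43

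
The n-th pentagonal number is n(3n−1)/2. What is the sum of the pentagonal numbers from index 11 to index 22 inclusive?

5016

Σ i(3i−1)/2 = (3Σi² − Σi) / 2 over i = 11..22.
Σi = 253 − 55 = 198 and Σi² = 3795 − 385 = 3410.
(3·3410 − 1·198) / 2 = 10032/2 = 5016.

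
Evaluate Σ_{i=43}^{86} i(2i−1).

377454

Σ i(2i−1) = 2Σi² − Σi over i = 43..86.
Σi = 3741 − 903 = 2838 and Σi² = 215731 − 25585 = 190146.
2·190146 − 1·2838 = 377454.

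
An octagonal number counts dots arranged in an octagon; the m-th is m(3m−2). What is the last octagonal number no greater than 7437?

7400

Solve n(3n−2) ≤ 7437 for integer n.
n = 50 gives 7400 ≤ 7437, while n = 51 gives 7701 > 7437; so the answer is 7400.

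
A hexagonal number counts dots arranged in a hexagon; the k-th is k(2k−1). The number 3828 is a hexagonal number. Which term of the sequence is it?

44

Set n(2n−1) = 3828, giving 2n² − n − 3828 = 0.
So n = (1 + 175) / 4 = 176/4 = 44.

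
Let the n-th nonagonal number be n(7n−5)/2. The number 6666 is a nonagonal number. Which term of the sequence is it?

Set n(7n−5)/2 = 6666, giving 7n² − 5n − 13332 = 0.
The discriminant is 25 + 56·6666 = 373321, and √373321 = 611.
So n = (5 + 611) / 14 = 616/14 = 44.

44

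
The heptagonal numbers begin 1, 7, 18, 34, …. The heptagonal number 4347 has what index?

Set n(5n−3)/2 = 4347, giving 5n² − 3n − 8694 = 0.
The discriminant is 9 + 40·4347 = 173889, and √173889 = 417.
So n = (3 + 417) / 10 = 420/10 = 42.

42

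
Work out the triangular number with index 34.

595

The 34th triangular number is n(n+1)/2 with n = 34.
34·35/2 = 1190/2 = 595.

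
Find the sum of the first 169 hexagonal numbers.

3232125

Σ i(2i−1) = 2Σi² − Σi over i = 1..169.
Σi = 14365 and Σi² = 1623245.
2·1623245 − 1·14365 = 3232125.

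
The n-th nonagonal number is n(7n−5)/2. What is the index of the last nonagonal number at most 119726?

Solve n(7n−5)/2 ≤ 119726 for integer n.
n = 185 gives 119325 ≤ 119726, while n = 186 gives 120621 > 119726; so the answer is index 185.

185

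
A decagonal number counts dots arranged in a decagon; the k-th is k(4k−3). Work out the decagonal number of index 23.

2047

The 23rd decagonal number is n(4n−3) with n = 23.
23·(4·23 − 3) = 23·89 = 2047.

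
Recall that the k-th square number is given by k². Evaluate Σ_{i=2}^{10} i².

Σ_{i=2}^{10} i² = 385 − 1 = 384.

384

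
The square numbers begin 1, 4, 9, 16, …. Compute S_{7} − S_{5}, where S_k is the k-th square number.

7² = 49 and 5² = 25.
Difference: 49 − 25 = 24.

24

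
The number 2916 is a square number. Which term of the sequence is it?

We need n² = 2916, so n = √2916 = 54.
Check: 54² = 2916. ✓

54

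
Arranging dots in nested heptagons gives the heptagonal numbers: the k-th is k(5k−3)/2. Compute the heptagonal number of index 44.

4774

The 44th heptagonal number is n(5n−3)/2 with n = 44.
44·(5·44 − 3)/2 = 44·217/2 = 4774.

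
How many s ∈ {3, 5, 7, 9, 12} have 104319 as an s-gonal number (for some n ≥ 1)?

1

s = 3: P(3, 456) = 104196 and P(3, 457) = 104653; 104319 is not s-gonal.
s = 5: P(5, 263) = 103622 and P(5, 264) = 104412; 104319 is not s-gonal.
s = 7: P(7, 204) = 103734 and P(7, 205) = 104755; 104319 is not s-gonal.
s = 9: P(9, 173) = 104319. ✓
s = 12: P(12, 144) = 103104 and P(12, 145) = 104545; 104319 is not s-gonal.
Hits: s ∈ {9} → 1.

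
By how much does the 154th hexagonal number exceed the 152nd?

154·(2·154 − 1) = 47278 and 152·(2·152 − 1) = 46056.
Difference: 47278 − 46056 = 1222.

1222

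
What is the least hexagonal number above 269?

Solve n(2n−1) > 269 for integer n.
The largest n with value ≤ 269 is 11 (since 231 ≤ 269 < 276), so the first above is n = 12, value 276.

276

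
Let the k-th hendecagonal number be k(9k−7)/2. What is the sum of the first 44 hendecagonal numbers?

128700

Σ i(9i−7)/2 = (9Σi² − 7Σi) / 2 over i = 1..44.
Σi = 990 and Σi² = 29370.
(9·29370 − 7·990) / 2 = 257400/2 = 128700.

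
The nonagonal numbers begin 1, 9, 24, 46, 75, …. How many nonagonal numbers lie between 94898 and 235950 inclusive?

The n-th nonagonal number is n(7n−5)/2.
Smallest index with value ≥ 94898: n = 166 (giving 96031).
Largest index with value ≤ 235950: n = 260 (giving 235950).
Indices 166 through 260: 95 terms.

95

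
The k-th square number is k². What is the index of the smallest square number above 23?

5

Solve n² > 23 for integer n.
The largest n with value ≤ 23 is 4 (since 16 ≤ 23 < 25), so the first above is n = 5, value 25.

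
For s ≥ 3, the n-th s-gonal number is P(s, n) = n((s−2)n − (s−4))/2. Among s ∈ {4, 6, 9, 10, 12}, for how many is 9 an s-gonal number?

s = 4: P(4, 3) = 9. ✓
s = 6: P(6, 2) = 6 and P(6, 3) = 15; 9 is not s-gonal.
s = 9: P(9, 2) = 9. ✓
s = 10: P(10, 1) = 1 and P(10, 2) = 10; 9 is not s-gonal.
s = 12: P(12, 1) = 1 and P(12, 2) = 12; 9 is not s-gonal.
Hits: s ∈ {4, 9} → 2.

2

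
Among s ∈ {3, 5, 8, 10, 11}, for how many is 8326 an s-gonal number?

1

s = 3: P(3, 128) = 8256 and P(3, 129) = 8385; 8326 is not s-gonal.
s = 5: P(5, 74) = 8177 and P(5, 75) = 8400; 8326 is not s-gonal.
s = 8: P(8, 53) = 8321 and P(8, 54) = 8640; 8326 is not s-gonal.
s = 10: P(10, 46) = 8326. ✓
s = 11: P(11, 43) = 8170 and P(11, 44) = 8558; 8326 is not s-gonal.
Hits: s ∈ {10} → 1.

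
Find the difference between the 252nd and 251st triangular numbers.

Consecutive triangular numbers differ by n: T_{252} − T_{251} = 252.

252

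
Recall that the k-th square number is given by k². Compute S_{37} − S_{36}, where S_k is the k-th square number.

73

n² − (n−1)² = 2n − 1, so 37² − 36² = 2·37 − 1 = 73.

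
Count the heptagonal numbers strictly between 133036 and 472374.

204

The n-th heptagonal number is n(5n−3)/2.
Smallest index with value > 133036: n = 231 (giving 133056).
Largest index with value < 472374: n = 434 (giving 470239).
Indices 231 through 434: 204 terms.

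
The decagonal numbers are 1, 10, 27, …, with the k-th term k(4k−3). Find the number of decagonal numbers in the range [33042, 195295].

The n-th decagonal number is n(4n−3).
Smallest index with value ≥ 33042: n = 92 (giving 33580).
Largest index with value ≤ 195295: n = 221 (giving 194701).
Indices 92 through 221: 130 terms.

130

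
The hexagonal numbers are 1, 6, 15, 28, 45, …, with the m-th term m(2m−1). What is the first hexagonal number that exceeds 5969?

5995

Solve n(2n−1) > 5969 for integer n.
The largest n with value ≤ 5969 is 54 (since 5778 ≤ 5969 < 5995), so the first above is n = 55, value 5995.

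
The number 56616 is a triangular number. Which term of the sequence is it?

Set n(n+1)/2 = 56616, giving n² + n − 113232 = 0.
The discriminant is 1 + 8·56616 = 452929, and √452929 = 673.
So n = (-1 + 673) / 2 = 672/2 = 336.

336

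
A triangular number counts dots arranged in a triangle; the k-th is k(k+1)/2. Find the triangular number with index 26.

26·27/2 = 702/2 = 351.

351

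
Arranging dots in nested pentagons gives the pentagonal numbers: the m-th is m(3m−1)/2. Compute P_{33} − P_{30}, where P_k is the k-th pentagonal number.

33·(3·33 − 1)/2 = 1617 and 30·(3·30 − 1)/2 = 1335.
Difference: 1617 − 1335 = 282.

282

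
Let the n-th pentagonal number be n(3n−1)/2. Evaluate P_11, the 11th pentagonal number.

176

The 11th pentagonal number is n(3n−1)/2 with n = 11.
11·(3·11 − 1)/2 = 11·32/2 = 11·16 = 176.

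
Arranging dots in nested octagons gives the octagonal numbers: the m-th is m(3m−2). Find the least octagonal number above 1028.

Solve n(3n−2) > 1028 for integer n.
The largest n with value ≤ 1028 is 18 (since 936 ≤ 1028 < 1045), so the first above is n = 19, value 1045.

1045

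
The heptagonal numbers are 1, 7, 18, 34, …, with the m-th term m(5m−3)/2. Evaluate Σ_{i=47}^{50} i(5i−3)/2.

Σ i(5i−3)/2 = (5Σi² − 3Σi) / 2 over i = 47..50.
Σi = 1275 − 1081 = 194 and Σi² = 42925 − 33511 = 9414.
(5·9414 − 3·194) / 2 = 46488/2 = 23244.

23244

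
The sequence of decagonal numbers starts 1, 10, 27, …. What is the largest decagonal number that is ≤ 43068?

Solve n(4n−3) ≤ 43068 for integer n.
n = 104 gives 42952 ≤ 43068, while n = 105 gives 43785 > 43068; so the answer is 42952.

42952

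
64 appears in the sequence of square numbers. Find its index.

We need n² = 64, so n = √64 = 8.
Check: 8² = 64. ✓

8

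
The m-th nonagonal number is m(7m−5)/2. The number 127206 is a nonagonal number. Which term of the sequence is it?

191

Set n(7n−5)/2 = 127206, giving 7n² − 5n − 254412 = 0.
The discriminant is 25 + 56·127206 = 7123561, and √7123561 = 2669.
So n = (5 + 2669) / 14 = 2674/14 = 191.
Check: 191·(7·191 − 5)/2 = 127206. ✓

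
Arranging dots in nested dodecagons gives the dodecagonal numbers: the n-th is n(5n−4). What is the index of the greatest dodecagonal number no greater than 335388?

Solve n(5n−4) ≤ 335388 for integer n.
n = 259 gives 334369 ≤ 335388, while n = 260 gives 336960 > 335388; so the answer is index 259.

259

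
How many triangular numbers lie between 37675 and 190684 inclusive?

344

The n-th triangular number is n(n+1)/2.
Smallest index with value ≥ 37675: n = 274 (giving 37675).
Largest index with value ≤ 190684: n = 617 (giving 190653).
Indices 274 through 617: 344 terms.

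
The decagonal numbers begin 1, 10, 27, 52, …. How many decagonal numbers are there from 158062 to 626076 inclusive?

The n-th decagonal number is n(4n−3).
Smallest index with value ≥ 158062: n = 200 (giving 159400).
Largest index with value ≤ 626076: n = 396 (giving 626076).
Indices 200 through 396: 197 terms.

197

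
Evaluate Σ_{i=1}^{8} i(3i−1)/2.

288

Σ i(3i−1)/2 = (3Σi² − Σi) / 2 over i = 1..8.
Σi = 36 and Σi² = 204.
(3·204 − 1·36) / 2 = 576/2 = 288.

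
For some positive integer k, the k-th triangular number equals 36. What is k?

8

Set n(n+1)/2 = 36, giving n² + n − 72 = 0.
The discriminant is 1 + 8·36 = 289, and √289 = 17.
So n = (-1 + 17) / 2 = 16/2 = 8.
Check: 8·9/2 = 36. ✓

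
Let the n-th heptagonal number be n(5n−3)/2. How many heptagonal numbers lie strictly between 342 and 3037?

23

The n-th heptagonal number is n(5n−3)/2.
Smallest index with value > 342: n = 13 (giving 403).
Largest index with value < 3037: n = 35 (giving 3010).
Indices 13 through 35: 23 terms.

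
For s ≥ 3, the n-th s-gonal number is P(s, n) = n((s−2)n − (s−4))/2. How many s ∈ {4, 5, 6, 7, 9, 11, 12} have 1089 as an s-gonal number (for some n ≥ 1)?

s = 4: P(4, 33) = 1089. ✓
s = 5: P(5, 27) = 1080 and P(5, 28) = 1162; 1089 is not s-gonal.
s = 6: P(6, 23) = 1035 and P(6, 24) = 1128; 1089 is not s-gonal.
s = 7: P(7, 21) = 1071 and P(7, 22) = 1177; 1089 is not s-gonal.
s = 9: P(9, 18) = 1089. ✓
s = 11: P(11, 15) = 960 and P(11, 16) = 1096; 1089 is not s-gonal.
s = 12: P(12, 15) = 1065 and P(12, 16) = 1216; 1089 is not s-gonal.
Hits: s ∈ {4, 9} → 2.

2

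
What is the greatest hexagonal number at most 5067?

4950

Solve n(2n−1) ≤ 5067 for integer n.
n = 50 gives 4950 ≤ 5067, while n = 51 gives 5151 > 5067; so the answer is 4950.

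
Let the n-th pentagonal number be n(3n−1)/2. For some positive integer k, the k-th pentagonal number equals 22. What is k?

4

Set n(3n−1)/2 = 22, giving 3n² − n − 44 = 0.
So n = (1 + 23) / 6 = 24/6 = 4.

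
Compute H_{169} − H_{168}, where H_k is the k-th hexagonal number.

673

Consecutive hexagonal numbers differ by 4n − 3: here 4·169 − 3 = 673.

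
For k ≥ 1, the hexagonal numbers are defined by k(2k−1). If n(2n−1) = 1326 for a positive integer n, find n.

Set n(2n−1) = 1326, giving 2n² − n − 1326 = 0.
The discriminant is 1 + 8·1326 = 10609, and √10609 = 103.
So n = (1 + 103) / 4 = 104/4 = 26.
Check: 26·(2·26 − 1) = 1326. ✓

26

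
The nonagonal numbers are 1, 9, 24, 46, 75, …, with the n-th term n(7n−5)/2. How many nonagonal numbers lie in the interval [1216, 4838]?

19

The n-th nonagonal number is n(7n−5)/2.
Smallest index with value ≥ 1216: n = 19 (giving 1216).
Largest index with value ≤ 4838: n = 37 (giving 4699).
Indices 19 through 37: 19 terms.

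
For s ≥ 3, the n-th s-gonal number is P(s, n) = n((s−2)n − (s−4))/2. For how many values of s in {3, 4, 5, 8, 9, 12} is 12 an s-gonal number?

2

s = 3: P(3, 4) = 10 and P(3, 5) = 15; 12 is not s-gonal.
s = 4: P(4, 3) = 9 and P(4, 4) = 16; 12 is not s-gonal.
s = 5: P(5, 3) = 12. ✓
s = 8: P(8, 2) = 8 and P(8, 3) = 21; 12 is not s-gonal.
s = 9: P(9, 2) = 9 and P(9, 3) = 24; 12 is not s-gonal.
s = 12: P(12, 2) = 12. ✓
Hits: s ∈ {5, 12} → 2.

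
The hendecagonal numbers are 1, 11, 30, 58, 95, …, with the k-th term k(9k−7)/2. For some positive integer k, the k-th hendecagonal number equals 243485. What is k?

233

Set n(9n−7)/2 = 243485, giving 9n² − 7n − 486970 = 0.
The discriminant is 49 + 72·243485 = 17530969, and √17530969 = 4187.
So n = (7 + 4187) / 18 = 4194/18 = 233.
Check: 233·(9·233 − 7)/2 = 243485. ✓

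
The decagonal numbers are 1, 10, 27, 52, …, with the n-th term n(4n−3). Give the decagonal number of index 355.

503035

The 355th decagonal number is n(4n−3) with n = 355.
355·(4·355 − 3) = 355·1417 = 503035.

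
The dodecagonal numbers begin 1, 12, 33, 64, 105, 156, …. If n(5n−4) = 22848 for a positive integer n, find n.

68

Set n(5n−4) = 22848, giving 5n² − 4n − 22848 = 0.
The discriminant is 16 + 20·22848 = 456976, and √456976 = 676.
So n = (4 + 676) / 10 = 680/10 = 68.
Check: 68·(5·68 − 4) = 22848. ✓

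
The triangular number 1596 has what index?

Set n(n+1)/2 = 1596, giving n² + n − 3192 = 0.
The discriminant is 1 + 8·1596 = 12769, and √12769 = 113.
So n = (-1 + 113) / 2 = 112/2 = 56.

56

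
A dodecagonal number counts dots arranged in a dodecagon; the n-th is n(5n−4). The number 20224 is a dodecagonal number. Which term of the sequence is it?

Set n(5n−4) = 20224, giving 5n² − 4n − 20224 = 0.
The discriminant is 16 + 20·20224 = 404496, and √404496 = 636.
So n = (4 + 636) / 10 = 640/10 = 64.

64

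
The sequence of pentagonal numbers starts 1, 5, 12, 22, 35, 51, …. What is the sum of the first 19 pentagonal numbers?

3610

Σ i(3i−1)/2 = (3Σi² − Σi) / 2 over i = 1..19.
Σi = 190 and Σi² = 2470.
(3·2470 − 1·190) / 2 = 7220/2 = 3610.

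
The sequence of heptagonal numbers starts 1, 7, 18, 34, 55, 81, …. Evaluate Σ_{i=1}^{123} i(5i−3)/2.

Σ i(5i−3)/2 = (5Σi² − 3Σi) / 2 over i = 1..123.
Σi = 7626 and Σi² = 627874.
(5·627874 − 3·7626) / 2 = 3116492/2 = 1558246.

1558246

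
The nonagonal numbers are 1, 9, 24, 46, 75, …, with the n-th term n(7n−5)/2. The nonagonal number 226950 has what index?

255

Set n(7n−5)/2 = 226950, giving 7n² − 5n − 453900 = 0.
So n = (5 + 3565) / 14 = 3570/14 = 255.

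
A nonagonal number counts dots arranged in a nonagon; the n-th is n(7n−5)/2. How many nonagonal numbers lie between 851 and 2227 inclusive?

10

The n-th nonagonal number is n(7n−5)/2.
Smallest index with value ≥ 851: n = 16 (giving 856).
Largest index with value ≤ 2227: n = 25 (giving 2125).
Indices 16 through 25: 10 terms.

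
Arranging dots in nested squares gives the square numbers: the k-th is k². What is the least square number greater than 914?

Solve n² > 914 for integer n.
The largest n with value ≤ 914 is 30 (since 900 ≤ 914 < 961), so the first above is n = 31, value 961.

961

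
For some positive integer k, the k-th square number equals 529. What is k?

23

We need n² = 529, so n = √529 = 23.
Check: 23² = 529. ✓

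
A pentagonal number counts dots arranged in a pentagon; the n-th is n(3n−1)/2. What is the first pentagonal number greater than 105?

117

Solve n(3n−1)/2 > 105 for integer n.
The largest n with value ≤ 105 is 8 (since 92 ≤ 105 < 117), so the first above is n = 9, value 117.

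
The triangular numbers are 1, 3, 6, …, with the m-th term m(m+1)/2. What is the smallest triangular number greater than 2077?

Solve n(n+1)/2 > 2077 for integer n.
The largest n with value ≤ 2077 is 63 (since 2016 ≤ 2077 < 2080), so the first above is n = 64, value 2080.

2080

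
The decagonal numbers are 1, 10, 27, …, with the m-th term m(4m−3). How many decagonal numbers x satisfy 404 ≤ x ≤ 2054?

13

The n-th decagonal number is n(4n−3).
Smallest index with value ≥ 404: n = 11 (giving 451).
Largest index with value ≤ 2054: n = 23 (giving 2047).
Indices 11 through 23: 13 terms.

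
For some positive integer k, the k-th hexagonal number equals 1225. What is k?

25

Set n(2n−1) = 1225, giving 2n² − n − 1225 = 0.
The discriminant is 1 + 8·1225 = 9801, and √9801 = 99.
So n = (1 + 99) / 4 = 100/4 = 25.
Check: 25·(2·25 − 1) = 1225. ✓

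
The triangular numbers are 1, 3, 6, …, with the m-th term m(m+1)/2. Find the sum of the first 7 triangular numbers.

Σ i(i+1)/2 = (Σi² + Σi) / 2 over i = 1..7.
Σi = 28 and Σi² = 140.
(1·140 + 1·28) / 2 = 168/2 = 84.

84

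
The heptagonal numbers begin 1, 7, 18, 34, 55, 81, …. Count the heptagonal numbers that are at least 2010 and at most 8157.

29

The n-th heptagonal number is n(5n−3)/2.
Smallest index with value ≥ 2010: n = 29 (giving 2059).
Largest index with value ≤ 8157: n = 57 (giving 8037).
Indices 29 through 57: 29 terms.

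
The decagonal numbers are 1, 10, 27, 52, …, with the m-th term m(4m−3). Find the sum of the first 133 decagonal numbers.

3145583

Σ i(4i−3) = 4Σi² − 3Σi over i = 1..133.
Σi = 8911 and Σi² = 793079.
4·793079 − 3·8911 = 3145583.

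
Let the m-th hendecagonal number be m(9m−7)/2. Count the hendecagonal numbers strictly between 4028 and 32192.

54

The n-th hendecagonal number is n(9n−7)/2.
Smallest index with value > 4028: n = 31 (giving 4216).
Largest index with value < 32192: n = 84 (giving 31458).
Indices 31 through 84: 54 terms.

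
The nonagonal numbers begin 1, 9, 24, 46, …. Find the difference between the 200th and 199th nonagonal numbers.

Consecutive nonagonal numbers differ by 7n − 6: here 7·200 − 6 = 1394.

1394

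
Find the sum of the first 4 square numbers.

Σ_{i=1}^{4} i² = 4·5·9/6 = 30.

30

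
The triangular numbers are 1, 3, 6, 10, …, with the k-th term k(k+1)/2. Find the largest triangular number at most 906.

903

Solve n(n+1)/2 ≤ 906 for integer n.
n = 42 gives 903 ≤ 906, while n = 43 gives 946 > 906; so the answer is 903.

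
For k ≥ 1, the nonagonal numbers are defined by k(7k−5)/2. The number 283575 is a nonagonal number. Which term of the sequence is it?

Set n(7n−5)/2 = 283575, giving 7n² − 5n − 567150 = 0.
So n = (5 + 3985) / 14 = 3990/14 = 285.

285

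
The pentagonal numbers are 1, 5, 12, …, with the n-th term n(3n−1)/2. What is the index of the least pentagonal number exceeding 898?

Solve n(3n−1)/2 > 898 for integer n.
The largest n with value ≤ 898 is 24 (since 852 ≤ 898 < 925), so the first above is n = 25, value 925.

25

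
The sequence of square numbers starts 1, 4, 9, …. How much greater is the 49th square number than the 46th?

285

49² = 2401 and 46² = 2116.
Difference: 2401 − 2116 = 285.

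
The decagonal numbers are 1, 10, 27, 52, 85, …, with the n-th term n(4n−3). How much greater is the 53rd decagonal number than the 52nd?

Consecutive decagonal numbers differ by 8n − 7: here 8·53 − 7 = 417.

417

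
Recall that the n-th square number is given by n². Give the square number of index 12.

The 12th square number is n² with n = 12.
12² = 144.

144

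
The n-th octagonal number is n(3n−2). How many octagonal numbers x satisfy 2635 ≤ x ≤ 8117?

The n-th octagonal number is n(3n−2).
Smallest index with value ≥ 2635: n = 30 (giving 2640).
Largest index with value ≤ 8117: n = 52 (giving 8008).
Indices 30 through 52: 23 terms.

23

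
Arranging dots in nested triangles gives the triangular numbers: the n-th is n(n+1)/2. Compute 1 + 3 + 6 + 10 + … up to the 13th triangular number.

455

Σ i(i+1)/2 = (Σi² + Σi) / 2 over i = 1..13.
Σi = 91 and Σi² = 819.
(1·819 + 1·91) / 2 = 910/2 = 455.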